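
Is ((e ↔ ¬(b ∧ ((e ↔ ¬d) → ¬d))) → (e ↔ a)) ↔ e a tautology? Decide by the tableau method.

Not valid

Assume the negation and expand:
Initial set: {¬(((e ↔ ¬(b ∧ ((e ↔ ¬d) → ¬d))) → (e ↔ a)) ↔ e)}.
¬(((e ↔ ¬(b ∧ ((e ↔ ¬d) → ¬d))) → (e ↔ a)) ↔ e): β-rule — branch into ((e ↔ ¬(b ∧ ((e ↔ ¬d) → ¬d))) → (e ↔ a)), ¬e  //  ¬((e ↔ ¬(b ∧ ((e ↔ ¬d) → ¬d))) → (e ↔ a)), e.
  branch 1 (add ((e ↔ ¬(b ∧ ((e ↔ ¬d) → ¬d))) → (e ↔ a)), ¬e):
    ((e ↔ ¬(b ∧ ((e ↔ ¬d) → ¬d))) → (e ↔ a)): β-rule — branch into ¬(e ↔ ¬(b ∧ ((e ↔ ¬d) → ¬d)))  //  (e ↔ a).
      branch 1.1 (add ¬(e ↔ ¬(b ∧ ((e ↔ ¬d) → ¬d)))):
        ¬(e ↔ ¬(b ∧ ((e ↔ ¬d) → ¬d))): β-rule — branch into e, ¬¬(b ∧ ((e ↔ ¬d) → ¬d))  //  ¬e, ¬(b ∧ ((e ↔ ¬d) → ¬d)).
          branch 1.1.1 (add e, ¬¬(b ∧ ((e ↔ ¬d) → ¬d))):
            × closes — contains both e and ¬e.
          branch 1.1.2 (add ¬e, ¬(b ∧ ((e ↔ ¬d) → ¬d))):
            ¬(b ∧ ((e ↔ ¬d) → ¬d)): β-rule — branch into ¬b  //  ¬((e ↔ ¬d) → ¬d).
              branch 1.1.2.1 (add ¬b):
                ○ open, literals {b=F, e=F}.
              branch 1.1.2.2 (add ¬((e ↔ ¬d) → ¬d)):
                ¬((e ↔ ¬d) → ¬d): α-rule — add (e ↔ ¬d), ¬¬d.
                (e ↔ ¬d): β-rule — branch into e, ¬d  //  ¬e, ¬¬d.
                  branch 1.1.2.2.1 (add e, ¬d):
                    × closes — contains both e and ¬e.
                  branch 1.1.2.2.2 (add ¬e, ¬¬d):
                    ○ open, literals {d=T, e=F}.
      branch 1.2 (add (e ↔ a)):
        (e ↔ a): β-rule — branch into e, a  //  ¬e, ¬a.
          branch 1.2.1 (add e, a):
            × closes — contains both e and ¬e.
          branch 1.2.2 (add ¬e, ¬a):
            ○ open, literals {a=F, e=F}.
  branch 2 (add ¬((e ↔ ¬(b ∧ ((e ↔ ¬d) → ¬d))) → (e ↔ a)), e):
    ¬((e ↔ ¬(b ∧ ((e ↔ ¬d) → ¬d))) → (e ↔ a)): α-rule — add (e ↔ ¬(b ∧ ((e ↔ ¬d) → ¬d))), ¬(e ↔ a).
    (e ↔ ¬(b ∧ ((e ↔ ¬d) → ¬d))): β-rule — branch into e, ¬(b ∧ ((e ↔ ¬d) → ¬d))  //  ¬e, ¬¬(b ∧ ((e ↔ ¬d) → ¬d)).
      branch 2.1 (add e, ¬(b ∧ ((e ↔ ¬d) → ¬d))):
        ¬(e ↔ a): β-rule — branch into e, ¬a  //  ¬e, a.
          branch 2.1.1 (add e, ¬a):
            ¬(b ∧ ((e ↔ ¬d) → ¬d)): β-rule — branch into ¬b  //  ¬((e ↔ ¬d) → ¬d).
              branch 2.1.1.1 (add ¬b):
                ○ open, literals {a=F, b=F, e=T}.
              branch 2.1.1.2 (add ¬((e ↔ ¬d) → ¬d)):
                ¬((e ↔ ¬d) → ¬d): α-rule — add (e ↔ ¬d), ¬¬d.
                (e ↔ ¬d): β-rule — branch into e, ¬d  //  ¬e, ¬¬d.
                  branch 2.1.1.2.1 (add e, ¬d):
                    × closes — contains both d and ¬d.
                  branch 2.1.1.2.2 (add ¬e, ¬¬d):
                    × closes — contains both e and ¬e.
          branch 2.1.2 (add ¬e, a):
            × closes — contains both e and ¬e.
      branch 2.2 (add ¬e, ¬¬(b ∧ ((e ↔ ¬d) → ¬d))):
        × closes — contains both e and ¬e.
7 branches closed, 4 open.
An open branch gives a countermodel: b=F, e=F (unmentioned atoms arbitrary); under it the original formula is false.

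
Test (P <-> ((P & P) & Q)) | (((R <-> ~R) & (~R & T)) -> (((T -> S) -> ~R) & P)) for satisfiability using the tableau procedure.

Satisfiable

Initial set: {T ((P <-> ((P & P) & Q)) | (((R <-> ~R) & (~R & T)) -> (((T -> S) -> ~R) & P)))}.
T ((P <-> ((P & P) & Q)) | (((R <-> ~R) & (~R & T)) -> (((T -> S) -> ~R) & P))): β-rule — branch into T (P <-> ((P & P) & Q))  //  T (((R <-> ~R) & (~R & T)) -> (((T -> S) -> ~R) & P)).
  branch 1 (add T (P <-> ((P & P) & Q))):
    T (P <-> ((P & P) & Q)): β-rule — branch into T P, T ((P & P) & Q)  //  F P, F ((P & P) & Q).
      branch 1.1 (add T P, T ((P & P) & Q)):
        T ((P & P) & Q): α-rule — add T (P & P), T Q.
        T (P & P): α-rule — add T P, T P.
        ○ open, literals {P=true, Q=true}.
      branch 1.2 (add F P, F ((P & P) & Q)):
        F ((P & P) & Q): β-rule — branch into F (P & P)  //  F Q.
          branch 1.2.1 (add F (P & P)):
            F (P & P): β-rule — branch into F P  //  F P.
              branch 1.2.1.1 (add F P):
                ○ open, literals {P=false}.
              branch 1.2.1.2 (add F P):
                ○ open, literals {P=false}.
          branch 1.2.2 (add F Q):
            ○ open, literals {P=false, Q=false}.
  branch 2 (add T (((R <-> ~R) & (~R & T)) -> (((T -> S) -> ~R) & P))):
    T (((R <-> ~R) & (~R & T)) -> (((T -> S) -> ~R) & P)): β-rule — branch into F ((R <-> ~R) & (~R & T))  //  T (((T -> S) -> ~R) & P).
      branch 2.1 (add F ((R <-> ~R) & (~R & T))):
        F ((R <-> ~R) & (~R & T)): β-rule — branch into F (R <-> ~R)  //  F (~R & T).
          branch 2.1.1 (add F (R <-> ~R)):
            F (R <-> ~R): β-rule — branch into T R, F ~R  //  F R, T ~R.
              branch 2.1.1.1 (add T R, F ~R):
                ○ open, literals {R=true}.
              branch 2.1.1.2 (add F R, T ~R):
                ○ open, literals {R=false}.
          branch 2.1.2 (add F (~R & T)):
            F (~R & T): β-rule — branch into F ~R  //  F T.
              branch 2.1.2.1 (add F ~R):
                ○ open, literals {R=true}.
              branch 2.1.2.2 (add F T):
                ○ open, literals {T=false}.
      branch 2.2 (add T (((T -> S) -> ~R) & P)):
        T (((T -> S) -> ~R) & P): α-rule — add T ((T -> S) -> ~R), T P.
        T ((T -> S) -> ~R): β-rule — branch into F (T -> S)  //  T ~R.
          branch 2.2.1 (add F (T -> S)):
            F (T -> S): α-rule — add T T, F S.
            ○ open, literals {P=true, S=false, T=true}.
          branch 2.2.2 (add T ~R):
            ○ open, literals {P=true, R=false}.
0 branches closed, 10 open.
An open branch gives a satisfying assignment: P=true, Q=true.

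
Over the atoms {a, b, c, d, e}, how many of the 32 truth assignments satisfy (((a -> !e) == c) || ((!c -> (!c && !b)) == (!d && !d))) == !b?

16

Initial set: {T ((((a -> !e) == c) || ((!c -> (!c && !b)) == (!d && !d))) == !b)}.
T ((((a -> !e) == c) || ((!c -> (!c && !b)) == (!d && !d))) == !b): β-rule — branch into T (((a -> !e) == c) || ((!c -> (!c && !b)) == (!d && !d))), T !b  //  F (((a -> !e) == c) || ((!c -> (!c && !b)) == (!d && !d))), F !b.
  branch 1 (add T (((a -> !e) == c) || ((!c -> (!c && !b)) == (!d && !d))), T !b):
    T (((a -> !e) == c) || ((!c -> (!c && !b)) == (!d && !d))): β-rule — branch into T ((a -> !e) == c)  //  T ((!c -> (!c && !b)) == (!d && !d)).
      branch 1.1 (add T ((a -> !e) == c)):
        T ((a -> !e) == c): β-rule — branch into T (a -> !e), T c  //  F (a -> !e), F c.
          branch 1.1.1 (add T (a -> !e), T c):
            T (a -> !e): β-rule — branch into F a  //  T !e.
              branch 1.1.1.1 (add F a):
                ○ open, literals {a=0, b=0, c=1}.
              branch 1.1.1.2 (add T !e):
                ○ open, literals {b=0, c=1, e=0}.
          branch 1.1.2 (add F (a -> !e), F c):
            F (a -> !e): α-rule — add T a, F !e.
            ○ open, literals {a=1, b=0, c=0, e=1}.
      branch 1.2 (add T ((!c -> (!c && !b)) == (!d && !d))):
        T ((!c -> (!c && !b)) == (!d && !d)): β-rule — branch into T (!c -> (!c && !b)), T (!d && !d)  //  F (!c -> (!c && !b)), F (!d && !d).
          branch 1.2.1 (add T (!c -> (!c && !b)), T (!d && !d)):
            T (!d && !d): α-rule — add T !d, T !d.
            T (!c -> (!c && !b)): β-rule — branch into F !c  //  T (!c && !b).
              branch 1.2.1.1 (add F !c):
                ○ open, literals {b=0, c=1, d=0}.
              branch 1.2.1.2 (add T (!c && !b)):
                T (!c && !b): α-rule — add T !c, T !b.
                ○ open, literals {b=0, c=0, d=0}.
          branch 1.2.2 (add F (!c -> (!c && !b)), F (!d && !d)):
            F (!c -> (!c && !b)): α-rule — add T !c, F (!c && !b).
            F (!d && !d): β-rule — branch into F !d  //  F !d.
              branch 1.2.2.1 (add F !d):
                F (!c && !b): β-rule — branch into F !c  //  F !b.
                  branch 1.2.2.1.1 (add F !c):
                    × closes — contains both c and !c.
                  branch 1.2.2.1.2 (add F !b):
                    × closes — contains both b and !b.
              branch 1.2.2.2 (add F !d):
                F (!c && !b): β-rule — branch into F !c  //  F !b.
                  branch 1.2.2.2.1 (add F !c):
                    × closes — contains both c and !c.
                  branch 1.2.2.2.2 (add F !b):
                    × closes — contains both b and !b.
  branch 2 (add F (((a -> !e) == c) || ((!c -> (!c && !b)) == (!d && !d))), F !b):
    F (((a -> !e) == c) || ((!c -> (!c && !b)) == (!d && !d))): α-rule — add F ((a -> !e) == c), F ((!c -> (!c && !b)) == (!d && !d)).
    F ((a -> !e) == c): β-rule — branch into T (a -> !e), F c  //  F (a -> !e), T c.
      branch 2.1 (add T (a -> !e), F c):
        F ((!c -> (!c && !b)) == (!d && !d)): β-rule — branch into T (!c -> (!c && !b)), F (!d && !d)  //  F (!c -> (!c && !b)), T (!d && !d).
          branch 2.1.1 (add T (!c -> (!c && !b)), F (!d && !d)):
            T (a -> !e): β-rule — branch into F a  //  T !e.
              branch 2.1.1.1 (add F a):
                T (!c -> (!c && !b)): β-rule — branch into F !c  //  T (!c && !b).
                  branch 2.1.1.1.1 (add F !c):
                    × closes — contains both c and !c.
                  branch 2.1.1.1.2 (add T (!c && !b)):
                    T (!c && !b): α-rule — add T !c, T !b.
                    × closes — contains both b and !b.
              branch 2.1.1.2 (add T !e):
                T (!c -> (!c && !b)): β-rule — branch into F !c  //  T (!c && !b).
                  branch 2.1.1.2.1 (add F !c):
                    × closes — contains both c and !c.
                  branch 2.1.1.2.2 (add T (!c && !b)):
                    T (!c && !b): α-rule — add T !c, T !b.
                    × closes — contains both b and !b.
          branch 2.1.2 (add F (!c -> (!c && !b)), T (!d && !d)):
            F (!c -> (!c && !b)): α-rule — add T !c, F (!c && !b).
            T (!d && !d): α-rule — add T !d, T !d.
            T (a -> !e): β-rule — branch into F a  //  T !e.
              branch 2.1.2.1 (add F a):
                F (!c && !b): β-rule — branch into F !c  //  F !b.
                  branch 2.1.2.1.1 (add F !c):
                    × closes — contains both c and !c.
                  branch 2.1.2.1.2 (add F !b):
                    ○ open, literals {a=0, b=1, c=0, d=0}.
              branch 2.1.2.2 (add T !e):
                F (!c && !b): β-rule — branch into F !c  //  F !b.
                  branch 2.1.2.2.1 (add F !c):
                    × closes — contains both c and !c.
                  branch 2.1.2.2.2 (add F !b):
                    ○ open, literals {b=1, c=0, d=0, e=0}.
      branch 2.2 (add F (a -> !e), T c):
        F (a -> !e): α-rule — add T a, F !e.
        F ((!c -> (!c && !b)) == (!d && !d)): β-rule — branch into T (!c -> (!c && !b)), F (!d && !d)  //  F (!c -> (!c && !b)), T (!d && !d).
          branch 2.2.1 (add T (!c -> (!c && !b)), F (!d && !d)):
            T (!c -> (!c && !b)): β-rule — branch into F !c  //  T (!c && !b).
              branch 2.2.1.1 (add F !c):
                F (!d && !d): β-rule — branch into F !d  //  F !d.
                  branch 2.2.1.1.1 (add F !d):
                    ○ open, literals {a=1, b=1, c=1, d=1, e=1}.
                  branch 2.2.1.1.2 (add F !d):
                    ○ open, literals {a=1, b=1, c=1, d=1, e=1}.
              branch 2.2.1.2 (add T (!c && !b)):
                T (!c && !b): α-rule — add T !c, T !b.
                × closes — contains both c and !c.
          branch 2.2.2 (add F (!c -> (!c && !b)), T (!d && !d)):
            F (!c -> (!c && !b)): α-rule — add T !c, F (!c && !b).
            × closes — contains both c and !c.
12 branches closed, 9 open.
Each open branch fixes some atoms; the unmentioned ones are free. Counting distinct full assignments: branch {a=0, b=0, c=1} (d, e) contributes 4 new; branch {b=0, c=1, e=0} (a, d) contributes 2 new; branch {a=1, b=0, c=0, e=1} (d) contributes 2 new; branch {b=0, c=1, d=0} (a, e) contributes 1 new; branch {b=0, c=0, d=0} (a, e) contributes 3 new; branch {a=0, b=1, c=0, d=0} (e) contributes 2 new; branch {b=1, c=0, d=0, e=0} (a) contributes 1 new; branch {a=1, b=1, c=1, d=1, e=1} (none free) contributes 1 new; branch {a=1, b=1, c=1, d=1, e=1} (none free) contributes 0 new. Total: 16.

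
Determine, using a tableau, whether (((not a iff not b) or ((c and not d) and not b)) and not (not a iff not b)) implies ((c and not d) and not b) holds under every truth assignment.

Valid

Assume the negation and expand:
Initial set: {not ((((not a iff not b) or ((c and not d) and not b)) and not (not a iff not b)) implies ((c and not d) and not b))}.
not ((((not a iff not b) or ((c and not d) and not b)) and not (not a iff not b)) implies ((c and not d) and not b)): α-rule — add (((not a iff not b) or ((c and not d) and not b)) and not (not a iff not b)), not ((c and not d) and not b).
(((not a iff not b) or ((c and not d) and not b)) and not (not a iff not b)): α-rule — add ((not a iff not b) or ((c and not d) and not b)), not (not a iff not b).
not ((c and not d) and not b): β-rule — branch into not (c and not d)  //  not not b.
  branch 1 (add not (c and not d)):
    ((not a iff not b) or ((c and not d) and not b)): β-rule — branch into (not a iff not b)  //  ((c and not d) and not b).
      branch 1.1 (add (not a iff not b)):
        not (not a iff not b): β-rule — branch into not a, not not b  //  not not a, not b.
          branch 1.1.1 (add not a, not not b):
            not (c and not d): β-rule — branch into not c  //  not not d.
              branch 1.1.1.1 (add not c):
                (not a iff not b): β-rule — branch into not a, not b  //  not not a, not not b.
                  branch 1.1.1.1.1 (add not a, not b):
                    × closes — contains both b and not b.
                  branch 1.1.1.1.2 (add not not a, not not b):
                    × closes — contains both a and not a.
              branch 1.1.1.2 (add not not d):
                (not a iff not b): β-rule — branch into not a, not b  //  not not a, not not b.
                  branch 1.1.1.2.1 (add not a, not b):
                    × closes — contains both b and not b.
                  branch 1.1.1.2.2 (add not not a, not not b):
                    × closes — contains both a and not a.
          branch 1.1.2 (add not not a, not b):
            not (c and not d): β-rule — branch into not c  //  not not d.
              branch 1.1.2.1 (add not c):
                (not a iff not b): β-rule — branch into not a, not b  //  not not a, not not b.
                  branch 1.1.2.1.1 (add not a, not b):
                    × closes — contains both a and not a.
                  branch 1.1.2.1.2 (add not not a, not not b):
                    × closes — contains both b and not b.
              branch 1.1.2.2 (add not not d):
                (not a iff not b): β-rule — branch into not a, not b  //  not not a, not not b.
                  branch 1.1.2.2.1 (add not a, not b):
                    × closes — contains both a and not a.
                  branch 1.1.2.2.2 (add not not a, not not b):
                    × closes — contains both b and not b.
      branch 1.2 (add ((c and not d) and not b)):
        ((c and not d) and not b): α-rule — add (c and not d), not b.
        (c and not d): α-rule — add c, not d.
        not (not a iff not b): β-rule — branch into not a, not not b  //  not not a, not b.
          branch 1.2.1 (add not a, not not b):
            × closes — contains both b and not b.
          branch 1.2.2 (add not not a, not b):
            not (c and not d): β-rule — branch into not c  //  not not d.
              branch 1.2.2.1 (add not c):
                × closes — contains both c and not c.
              branch 1.2.2.2 (add not not d):
                × closes — contains both d and not d.
  branch 2 (add not not b):
    ((not a iff not b) or ((c and not d) and not b)): β-rule — branch into (not a iff not b)  //  ((c and not d) and not b).
      branch 2.1 (add (not a iff not b)):
        not (not a iff not b): β-rule — branch into not a, not not b  //  not not a, not b.
          branch 2.1.1 (add not a, not not b):
            (not a iff not b): β-rule — branch into not a, not b  //  not not a, not not b.
              branch 2.1.1.1 (add not a, not b):
                × closes — contains both b and not b.
              branch 2.1.1.2 (add not not a, not not b):
                × closes — contains both a and not a.
          branch 2.1.2 (add not not a, not b):
            × closes — contains both b and not b.
      branch 2.2 (add ((c and not d) and not b)):
        ((c and not d) and not b): α-rule — add (c and not d), not b.
        × closes — contains both b and not b.
All 15 branches close.
Every branch closed, so the negation is unsatisfiable and the formula is valid.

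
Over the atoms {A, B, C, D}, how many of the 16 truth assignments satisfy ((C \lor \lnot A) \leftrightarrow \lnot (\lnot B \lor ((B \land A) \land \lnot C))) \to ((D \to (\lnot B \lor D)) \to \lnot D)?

11

Initial set: {T (((C \lor \lnot A) \leftrightarrow \lnot (\lnot B \lor ((B \land A) \land \lnot C))) \to ((D \to (\lnot B \lor D)) \to \lnot D))}.
T (((C \lor \lnot A) \leftrightarrow \lnot (\lnot B \lor ((B \land A) \land \lnot C))) \to ((D \to (\lnot B \lor D)) \to \lnot D)): β-rule — branch into F ((C \lor \lnot A) \leftrightarrow \lnot (\lnot B \lor ((B \land A) \land \lnot C)))  //  T ((D \to (\lnot B \lor D)) \to \lnot D).
  branch 1 (add F ((C \lor \lnot A) \leftrightarrow \lnot (\lnot B \lor ((B \land A) \land \lnot C)))):
    F ((C \lor \lnot A) \leftrightarrow \lnot (\lnot B \lor ((B \land A) \land \lnot C))): β-rule — branch into T (C \lor \lnot A), F \lnot (\lnot B \lor ((B \land A) \land \lnot C))  //  F (C \lor \lnot A), T \lnot (\lnot B \lor ((B \land A) \land \lnot C)).
      branch 1.1 (add T (C \lor \lnot A), F \lnot (\lnot B \lor ((B \land A) \land \lnot C))):
        T (C \lor \lnot A): β-rule — branch into T C  //  T \lnot A.
          branch 1.1.1 (add T C):
            F \lnot (\lnot B \lor ((B \land A) \land \lnot C)): β-rule — branch into T \lnot B  //  T ((B \land A) \land \lnot C).
              branch 1.1.1.1 (add T \lnot B):
                ○ open, literals {B=0, C=1}.
              branch 1.1.1.2 (add T ((B \land A) \land \lnot C)):
                T ((B \land A) \land \lnot C): α-rule — add T (B \land A), T \lnot C.
                × closes — contains both C and \lnot C.
          branch 1.1.2 (add T \lnot A):
            F \lnot (\lnot B \lor ((B \land A) \land \lnot C)): β-rule — branch into T \lnot B  //  T ((B \land A) \land \lnot C).
              branch 1.1.2.1 (add T \lnot B):
                ○ open, literals {A=0, B=0}.
              branch 1.1.2.2 (add T ((B \land A) \land \lnot C)):
                T ((B \land A) \land \lnot C): α-rule — add T (B \land A), T \lnot C.
                T (B \land A): α-rule — add T B, T A.
                × closes — contains both A and \lnot A.
      branch 1.2 (add F (C \lor \lnot A), T \lnot (\lnot B \lor ((B \land A) \land \lnot C))):
        F (C \lor \lnot A): α-rule — add F C, F \lnot A.
        T \lnot (\lnot B \lor ((B \land A) \land \lnot C)): α-rule — add F \lnot B, F ((B \land A) \land \lnot C).
        F ((B \land A) \land \lnot C): β-rule — branch into F (B \land A)  //  F \lnot C.
          branch 1.2.1 (add F (B \land A)):
            F (B \land A): β-rule — branch into F B  //  F A.
              branch 1.2.1.1 (add F B):
                × closes — contains both B and \lnot B.
              branch 1.2.1.2 (add F A):
                × closes — contains both A and \lnot A.
          branch 1.2.2 (add F \lnot C):
            × closes — contains both C and \lnot C.
  branch 2 (add T ((D \to (\lnot B \lor D)) \to \lnot D)):
    T ((D \to (\lnot B \lor D)) \to \lnot D): β-rule — branch into F (D \to (\lnot B \lor D))  //  T \lnot D.
      branch 2.1 (add F (D \to (\lnot B \lor D))):
        F (D \to (\lnot B \lor D)): α-rule — add T D, F (\lnot B \lor D).
        F (\lnot B \lor D): α-rule — add F \lnot B, F D.
        × closes — contains both D and \lnot D.
      branch 2.2 (add T \lnot D):
        ○ open, literals {D=0}.
6 branches closed, 3 open.
Each open branch fixes some atoms; the unmentioned ones are free. Counting distinct full assignments: branch {B=0, C=1} (A, D) contributes 4 new; branch {A=0, B=0} (C, D) contributes 2 new; branch {D=0} (A, B, C) contributes 5 new. Total: 11.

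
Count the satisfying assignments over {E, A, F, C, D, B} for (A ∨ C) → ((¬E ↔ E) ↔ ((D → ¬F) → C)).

28

Initial set: {T ((A ∨ C) → ((¬E ↔ E) ↔ ((D → ¬F) → C)))}.
T ((A ∨ C) → ((¬E ↔ E) ↔ ((D → ¬F) → C))): β-rule — branch into F (A ∨ C)  //  T ((¬E ↔ E) ↔ ((D → ¬F) → C)).
  branch 1 (add F (A ∨ C)):
    F (A ∨ C): α-rule — add F A, F C.
    ○ open, literals {A=false, C=false}.
  branch 2 (add T ((¬E ↔ E) ↔ ((D → ¬F) → C))):
    T ((¬E ↔ E) ↔ ((D → ¬F) → C)): β-rule — branch into T (¬E ↔ E), T ((D → ¬F) → C)  //  F (¬E ↔ E), F ((D → ¬F) → C).
      branch 2.1 (add T (¬E ↔ E), T ((D → ¬F) → C)):
        T (¬E ↔ E): β-rule — branch into T ¬E, T E  //  F ¬E, F E.
          branch 2.1.1 (add T ¬E, T E):
            × closes — contains both E and ¬E.
          branch 2.1.2 (add F ¬E, F E):
            × closes — contains both E and ¬E.
      branch 2.2 (add F (¬E ↔ E), F ((D → ¬F) → C)):
        F ((D → ¬F) → C): α-rule — add T (D → ¬F), F C.
        F (¬E ↔ E): β-rule — branch into T ¬E, F E  //  F ¬E, T E.
          branch 2.2.1 (add T ¬E, F E):
            T (D → ¬F): β-rule — branch into F D  //  T ¬F.
              branch 2.2.1.1 (add F D):
                ○ open, literals {C=false, D=false, E=false}.
              branch 2.2.1.2 (add T ¬F):
                ○ open, literals {C=false, E=false, F=false}.
          branch 2.2.2 (add F ¬E, T E):
            T (D → ¬F): β-rule — branch into F D  //  T ¬F.
              branch 2.2.2.1 (add F D):
                ○ open, literals {C=false, D=false, E=true}.
              branch 2.2.2.2 (add T ¬F):
                ○ open, literals {C=false, E=true, F=false}.
2 branches closed, 5 open.
Each open branch fixes some atoms; the unmentioned ones are free. Counting distinct full assignments: branch {A=false, C=false} (E, F, D, B) contributes 16 new; branch {C=false, D=false, E=false} (A, F, B) contributes 4 new; branch {C=false, E=false, F=false} (A, D, B) contributes 2 new; branch {C=false, D=false, E=true} (A, F, B) contributes 4 new; branch {C=false, E=true, F=false} (A, D, B) contributes 2 new. Total: 28.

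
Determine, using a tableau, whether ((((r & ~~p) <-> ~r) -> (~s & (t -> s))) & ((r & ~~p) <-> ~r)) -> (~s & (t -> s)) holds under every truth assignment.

Assume the negation and expand:
Initial set: {F (((((r & ~~p) <-> ~r) -> (~s & (t -> s))) & ((r & ~~p) <-> ~r)) -> (~s & (t -> s)))}.
F (((((r & ~~p) <-> ~r) -> (~s & (t -> s))) & ((r & ~~p) <-> ~r)) -> (~s & (t -> s))): α-rule — add T ((((r & ~~p) <-> ~r) -> (~s & (t -> s))) & ((r & ~~p) <-> ~r)), F (~s & (t -> s)).
T ((((r & ~~p) <-> ~r) -> (~s & (t -> s))) & ((r & ~~p) <-> ~r)): α-rule — add T (((r & ~~p) <-> ~r) -> (~s & (t -> s))), T ((r & ~~p) <-> ~r).
F (~s & (t -> s)): β-rule — branch into F ~s  //  F (t -> s).
  branch 1 (add F ~s):
    T (((r & ~~p) <-> ~r) -> (~s & (t -> s))): β-rule — branch into F ((r & ~~p) <-> ~r)  //  T (~s & (t -> s)).
      branch 1.1 (add F ((r & ~~p) <-> ~r)):
        T ((r & ~~p) <-> ~r): β-rule — branch into T (r & ~~p), T ~r  //  F (r & ~~p), F ~r.
          branch 1.1.1 (add T (r & ~~p), T ~r):
            T (r & ~~p): α-rule — add T r, T ~~p.
            × closes — contains both r and ~r.
          branch 1.1.2 (add F (r & ~~p), F ~r):
            F ((r & ~~p) <-> ~r): β-rule — branch into T (r & ~~p), F ~r  //  F (r & ~~p), T ~r.
              branch 1.1.2.1 (add T (r & ~~p), F ~r):
                T (r & ~~p): α-rule — add T r, T ~~p.
                T ~~p: drop double negation, giving T p.
                F (r & ~~p): β-rule — branch into F r  //  F ~~p.
                  branch 1.1.2.1.1 (add F r):
                    × closes — contains both r and ~r.
                  branch 1.1.2.1.2 (add F ~~p):
                    F ~~p: drop double negation, giving F p.
                    × closes — contains both p and ~p.
              branch 1.1.2.2 (add F (r & ~~p), T ~r):
                × closes — contains both r and ~r.
      branch 1.2 (add T (~s & (t -> s))):
        T (~s & (t -> s)): α-rule — add T ~s, T (t -> s).
        × closes — contains both s and ~s.
  branch 2 (add F (t -> s)):
    F (t -> s): α-rule — add T t, F s.
    T (((r & ~~p) <-> ~r) -> (~s & (t -> s))): β-rule — branch into F ((r & ~~p) <-> ~r)  //  T (~s & (t -> s)).
      branch 2.1 (add F ((r & ~~p) <-> ~r)):
        T ((r & ~~p) <-> ~r): β-rule — branch into T (r & ~~p), T ~r  //  F (r & ~~p), F ~r.
          branch 2.1.1 (add T (r & ~~p), T ~r):
            T (r & ~~p): α-rule — add T r, T ~~p.
            × closes — contains both r and ~r.
          branch 2.1.2 (add F (r & ~~p), F ~r):
            F ((r & ~~p) <-> ~r): β-rule — branch into T (r & ~~p), F ~r  //  F (r & ~~p), T ~r.
              branch 2.1.2.1 (add T (r & ~~p), F ~r):
                T (r & ~~p): α-rule — add T r, T ~~p.
                T ~~p: drop double negation, giving T p.
                F (r & ~~p): β-rule — branch into F r  //  F ~~p.
                  branch 2.1.2.1.1 (add F r):
                    × closes — contains both r and ~r.
                  branch 2.1.2.1.2 (add F ~~p):
                    F ~~p: drop double negation, giving F p.
                    × closes — contains both p and ~p.
              branch 2.1.2.2 (add F (r & ~~p), T ~r):
                × closes — contains both r and ~r.
      branch 2.2 (add T (~s & (t -> s))):
        T (~s & (t -> s)): α-rule — add T ~s, T (t -> s).
        T ((r & ~~p) <-> ~r): β-rule — branch into T (r & ~~p), T ~r  //  F (r & ~~p), F ~r.
          branch 2.2.1 (add T (r & ~~p), T ~r):
            T (r & ~~p): α-rule — add T r, T ~~p.
            × closes — contains both r and ~r.
          branch 2.2.2 (add F (r & ~~p), F ~r):
            T (t -> s): β-rule — branch into F t  //  T s.
              branch 2.2.2.1 (add F t):
                × closes — contains both t and ~t.
              branch 2.2.2.2 (add T s):
                × closes — contains both s and ~s.
All 12 branches close.
Every branch closed, so the negation is unsatisfiable and the formula is valid.

Valid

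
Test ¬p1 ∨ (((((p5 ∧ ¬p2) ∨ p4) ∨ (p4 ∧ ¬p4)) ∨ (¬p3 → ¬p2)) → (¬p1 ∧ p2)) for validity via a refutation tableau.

Assume the negation and expand:
Initial set: {¬(¬p1 ∨ (((((p5 ∧ ¬p2) ∨ p4) ∨ (p4 ∧ ¬p4)) ∨ (¬p3 → ¬p2)) → (¬p1 ∧ p2)))}.
¬(¬p1 ∨ (((((p5 ∧ ¬p2) ∨ p4) ∨ (p4 ∧ ¬p4)) ∨ (¬p3 → ¬p2)) → (¬p1 ∧ p2))): α-rule — add ¬¬p1, ¬(((((p5 ∧ ¬p2) ∨ p4) ∨ (p4 ∧ ¬p4)) ∨ (¬p3 → ¬p2)) → (¬p1 ∧ p2)).
¬(((((p5 ∧ ¬p2) ∨ p4) ∨ (p4 ∧ ¬p4)) ∨ (¬p3 → ¬p2)) → (¬p1 ∧ p2)): α-rule — add ((((p5 ∧ ¬p2) ∨ p4) ∨ (p4 ∧ ¬p4)) ∨ (¬p3 → ¬p2)), ¬(¬p1 ∧ p2).
((((p5 ∧ ¬p2) ∨ p4) ∨ (p4 ∧ ¬p4)) ∨ (¬p3 → ¬p2)): β-rule — branch into (((p5 ∧ ¬p2) ∨ p4) ∨ (p4 ∧ ¬p4))  //  (¬p3 → ¬p2).
  branch 1 (add (((p5 ∧ ¬p2) ∨ p4) ∨ (p4 ∧ ¬p4))):
    ¬(¬p1 ∧ p2): β-rule — branch into ¬¬p1  //  ¬p2.
      branch 1.1 (add ¬¬p1):
        (((p5 ∧ ¬p2) ∨ p4) ∨ (p4 ∧ ¬p4)): β-rule — branch into ((p5 ∧ ¬p2) ∨ p4)  //  (p4 ∧ ¬p4).
          branch 1.1.1 (add ((p5 ∧ ¬p2) ∨ p4)):
            ((p5 ∧ ¬p2) ∨ p4): β-rule — branch into (p5 ∧ ¬p2)  //  p4.
              branch 1.1.1.1 (add (p5 ∧ ¬p2)):
                (p5 ∧ ¬p2): α-rule — add p5, ¬p2.
                ○ open, literals {p1=1, p2=0, p5=1}.
              branch 1.1.1.2 (add p4):
                ○ open, literals {p1=1, p4=1}.
          branch 1.1.2 (add (p4 ∧ ¬p4)):
            (p4 ∧ ¬p4): α-rule — add p4, ¬p4.
            × closes — contains both p4 and ¬p4.
      branch 1.2 (add ¬p2):
        (((p5 ∧ ¬p2) ∨ p4) ∨ (p4 ∧ ¬p4)): β-rule — branch into ((p5 ∧ ¬p2) ∨ p4)  //  (p4 ∧ ¬p4).
          branch 1.2.1 (add ((p5 ∧ ¬p2) ∨ p4)):
            ((p5 ∧ ¬p2) ∨ p4): β-rule — branch into (p5 ∧ ¬p2)  //  p4.
              branch 1.2.1.1 (add (p5 ∧ ¬p2)):
                (p5 ∧ ¬p2): α-rule — add p5, ¬p2.
                ○ open, literals {p1=1, p2=0, p5=1}.
              branch 1.2.1.2 (add p4):
                ○ open, literals {p1=1, p2=0, p4=1}.
          branch 1.2.2 (add (p4 ∧ ¬p4)):
            (p4 ∧ ¬p4): α-rule — add p4, ¬p4.
            × closes — contains both p4 and ¬p4.
  branch 2 (add (¬p3 → ¬p2)):
    ¬(¬p1 ∧ p2): β-rule — branch into ¬¬p1  //  ¬p2.
      branch 2.1 (add ¬¬p1):
        (¬p3 → ¬p2): β-rule — branch into ¬¬p3  //  ¬p2.
          branch 2.1.1 (add ¬¬p3):
            ○ open, literals {p1=1, p3=1}.
          branch 2.1.2 (add ¬p2):
            ○ open, literals {p1=1, p2=0}.
      branch 2.2 (add ¬p2):
        (¬p3 → ¬p2): β-rule — branch into ¬¬p3  //  ¬p2.
          branch 2.2.1 (add ¬¬p3):
            ○ open, literals {p1=1, p2=0, p3=1}.
          branch 2.2.2 (add ¬p2):
            ○ open, literals {p1=1, p2=0}.
2 branches closed, 8 open.
An open branch gives a countermodel: p1=1, p2=0, p5=1 (unmentioned atoms arbitrary); under it the original formula is false.

Not valid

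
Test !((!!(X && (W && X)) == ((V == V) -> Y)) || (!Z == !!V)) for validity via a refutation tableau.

Not valid

Assume the negation and expand:
Initial set: {!!((!!(X && (W && X)) == ((V == V) -> Y)) || (!Z == !!V))}.
!!((!!(X && (W && X)) == ((V == V) -> Y)) || (!Z == !!V)): β-rule — branch into (!!(X && (W && X)) == ((V == V) -> Y))  //  (!Z == !!V).
  branch 1 (add (!!(X && (W && X)) == ((V == V) -> Y))):
    (!!(X && (W && X)) == ((V == V) -> Y)): β-rule — branch into !!(X && (W && X)), ((V == V) -> Y)  //  !!!(X && (W && X)), !((V == V) -> Y).
      branch 1.1 (add !!(X && (W && X)), ((V == V) -> Y)):
        !!(X && (W && X)): drop double negation, giving (X && (W && X)).
        (X && (W && X)): α-rule — add X, (W && X).
        (W && X): α-rule — add W, X.
        ((V == V) -> Y): β-rule — branch into !(V == V)  //  Y.
          branch 1.1.1 (add !(V == V)):
            !(V == V): β-rule — branch into V, !V  //  !V, V.
              branch 1.1.1.1 (add V, !V):
                × closes — contains both V and !V.
              branch 1.1.1.2 (add !V, V):
                × closes — contains both V and !V.
          branch 1.1.2 (add Y):
            ○ open, literals {W=1, X=1, Y=1}.
      branch 1.2 (add !!!(X && (W && X)), !((V == V) -> Y)):
        !!!(X && (W && X)): drop double negation, giving !(X && (W && X)).
        !((V == V) -> Y): α-rule — add (V == V), !Y.
        !(X && (W && X)): β-rule — branch into !X  //  !(W && X).
          branch 1.2.1 (add !X):
            (V == V): β-rule — branch into V, V  //  !V, !V.
              branch 1.2.1.1 (add V, V):
                ○ open, literals {V=1, X=0, Y=0}.
              branch 1.2.1.2 (add !V, !V):
                ○ open, literals {V=0, X=0, Y=0}.
          branch 1.2.2 (add !(W && X)):
            (V == V): β-rule — branch into V, V  //  !V, !V.
              branch 1.2.2.1 (add V, V):
                !(W && X): β-rule — branch into !W  //  !X.
                  branch 1.2.2.1.1 (add !W):
                    ○ open, literals {V=1, W=0, Y=0}.
                  branch 1.2.2.1.2 (add !X):
                    ○ open, literals {V=1, X=0, Y=0}.
              branch 1.2.2.2 (add !V, !V):
                !(W && X): β-rule — branch into !W  //  !X.
                  branch 1.2.2.2.1 (add !W):
                    ○ open, literals {V=0, W=0, Y=0}.
                  branch 1.2.2.2.2 (add !X):
                    ○ open, literals {V=0, X=0, Y=0}.
  branch 2 (add (!Z == !!V)):
    (!Z == !!V): β-rule — branch into !Z, !!V  //  !!Z, !!!V.
      branch 2.1 (add !Z, !!V):
        !!V: drop double negation, giving V.
        ○ open, literals {V=1, Z=0}.
      branch 2.2 (add !!Z, !!!V):
        !!!V: drop double negation, giving !V.
        ○ open, literals {V=0, Z=1}.
2 branches closed, 9 open.
An open branch gives a countermodel: W=1, X=1, Y=1 (unmentioned atoms arbitrary); under it the original formula is false.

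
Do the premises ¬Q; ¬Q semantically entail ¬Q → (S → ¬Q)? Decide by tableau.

Yes

Initial set: {¬Q; ¬Q; ¬(¬Q → (S → ¬Q))}.
¬(¬Q → (S → ¬Q)): α-rule — add ¬Q, ¬(S → ¬Q).
¬(S → ¬Q): α-rule — add S, ¬¬Q.
× closes — contains both Q and ¬Q.
All 1 branch closes.
Every branch closed, so the premises entail the conclusion.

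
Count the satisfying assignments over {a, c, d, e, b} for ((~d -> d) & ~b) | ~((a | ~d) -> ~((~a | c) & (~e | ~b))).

Initial set: {(((~d -> d) & ~b) | ~((a | ~d) -> ~((~a | c) & (~e | ~b))))}.
(((~d -> d) & ~b) | ~((a | ~d) -> ~((~a | c) & (~e | ~b)))): β-rule — branch into ((~d -> d) & ~b)  //  ~((a | ~d) -> ~((~a | c) & (~e | ~b))).
  branch 1 (add ((~d -> d) & ~b)):
    ((~d -> d) & ~b): α-rule — add (~d -> d), ~b.
    (~d -> d): β-rule — branch into ~~d  //  d.
      branch 1.1 (add ~~d):
        ○ open, literals {b=0, d=1}.
      branch 1.2 (add d):
        ○ open, literals {b=0, d=1}.
  branch 2 (add ~((a | ~d) -> ~((~a | c) & (~e | ~b)))):
    ~((a | ~d) -> ~((~a | c) & (~e | ~b))): α-rule — add (a | ~d), ~~((~a | c) & (~e | ~b)).
    ~~((~a | c) & (~e | ~b)): α-rule — add (~a | c), (~e | ~b).
    (a | ~d): β-rule — branch into a  //  ~d.
      branch 2.1 (add a):
        (~a | c): β-rule — branch into ~a  //  c.
          branch 2.1.1 (add ~a):
            × closes — contains both a and ~a.
          branch 2.1.2 (add c):
            (~e | ~b): β-rule — branch into ~e  //  ~b.
              branch 2.1.2.1 (add ~e):
                ○ open, literals {a=1, c=1, e=0}.
              branch 2.1.2.2 (add ~b):
                ○ open, literals {a=1, b=0, c=1}.
      branch 2.2 (add ~d):
        (~a | c): β-rule — branch into ~a  //  c.
          branch 2.2.1 (add ~a):
            (~e | ~b): β-rule — branch into ~e  //  ~b.
              branch 2.2.1.1 (add ~e):
                ○ open, literals {a=0, d=0, e=0}.
              branch 2.2.1.2 (add ~b):
                ○ open, literals {a=0, b=0, d=0}.
          branch 2.2.2 (add c):
            (~e | ~b): β-rule — branch into ~e  //  ~b.
              branch 2.2.2.1 (add ~e):
                ○ open, literals {c=1, d=0, e=0}.
              branch 2.2.2.2 (add ~b):
                ○ open, literals {b=0, c=1, d=0}.
1 branch closed, 8 open.
Each open branch fixes some atoms; the unmentioned ones are free. Counting distinct full assignments: branch {b=0, d=1} (a, c, e) contributes 8 new; branch {b=0, d=1} (a, c, e) contributes 0 new; branch {a=1, c=1, e=0} (d, b) contributes 3 new; branch {a=1, b=0, c=1} (d, e) contributes 1 new; branch {a=0, d=0, e=0} (c, b) contributes 4 new; branch {a=0, b=0, d=0} (c, e) contributes 2 new; branch {c=1, d=0, e=0} (a, b) contributes 0 new; branch {b=0, c=1, d=0} (a, e) contributes 0 new. Total: 18.

18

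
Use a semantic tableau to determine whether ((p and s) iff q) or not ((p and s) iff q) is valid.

Assume the negation and expand:
Initial set: {not (((p and s) iff q) or not ((p and s) iff q))}.
not (((p and s) iff q) or not ((p and s) iff q)): α-rule — add not ((p and s) iff q), not not ((p and s) iff q).
not ((p and s) iff q): β-rule — branch into (p and s), not q  //  not (p and s), q.
  branch 1 (add (p and s), not q):
    (p and s): α-rule — add p, s.
    not not ((p and s) iff q): β-rule — branch into (p and s), q  //  not (p and s), not q.
      branch 1.1 (add (p and s), q):
        × closes — contains both q and not q.
      branch 1.2 (add not (p and s), not q):
        not (p and s): β-rule — branch into not p  //  not s.
          branch 1.2.1 (add not p):
            × closes — contains both p and not p.
          branch 1.2.2 (add not s):
            × closes — contains both s and not s.
  branch 2 (add not (p and s), q):
    not not ((p and s) iff q): β-rule — branch into (p and s), q  //  not (p and s), not q.
      branch 2.1 (add (p and s), q):
        (p and s): α-rule — add p, s.
        not (p and s): β-rule — branch into not p  //  not s.
          branch 2.1.1 (add not p):
            × closes — contains both p and not p.
          branch 2.1.2 (add not s):
            × closes — contains both s and not s.
      branch 2.2 (add not (p and s), not q):
        × closes — contains both q and not q.
All 6 branches close.
Every branch closed, so the negation is unsatisfiable and the formula is valid.

Valid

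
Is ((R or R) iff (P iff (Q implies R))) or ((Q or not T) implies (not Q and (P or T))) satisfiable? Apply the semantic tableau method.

Initial set: {(((R or R) iff (P iff (Q implies R))) or ((Q or not T) implies (not Q and (P or T))))}.
(((R or R) iff (P iff (Q implies R))) or ((Q or not T) implies (not Q and (P or T)))): β-rule — branch into ((R or R) iff (P iff (Q implies R)))  //  ((Q or not T) implies (not Q and (P or T))).
  branch 1 (add ((R or R) iff (P iff (Q implies R)))):
    ((R or R) iff (P iff (Q implies R))): β-rule — branch into (R or R), (P iff (Q implies R))  //  not (R or R), not (P iff (Q implies R)).
      branch 1.1 (add (R or R), (P iff (Q implies R))):
        (R or R): β-rule — branch into R  //  R.
          branch 1.1.1 (add R):
            (P iff (Q implies R)): β-rule — branch into P, (Q implies R)  //  not P, not (Q implies R).
              branch 1.1.1.1 (add P, (Q implies R)):
                (Q implies R): β-rule — branch into not Q  //  R.
                  branch 1.1.1.1.1 (add not Q):
                    ○ open, literals {P=1, Q=0, R=1}.
                  branch 1.1.1.1.2 (add R):
                    ○ open, literals {P=1, R=1}.
              branch 1.1.1.2 (add not P, not (Q implies R)):
                not (Q implies R): α-rule — add Q, not R.
                × closes — contains both R and not R.
          branch 1.1.2 (add R):
            (P iff (Q implies R)): β-rule — branch into P, (Q implies R)  //  not P, not (Q implies R).
              branch 1.1.2.1 (add P, (Q implies R)):
                (Q implies R): β-rule — branch into not Q  //  R.
                  branch 1.1.2.1.1 (add not Q):
                    ○ open, literals {P=1, Q=0, R=1}.
                  branch 1.1.2.1.2 (add R):
                    ○ open, literals {P=1, R=1}.
              branch 1.1.2.2 (add not P, not (Q implies R)):
                not (Q implies R): α-rule — add Q, not R.
                × closes — contains both R and not R.
      branch 1.2 (add not (R or R), not (P iff (Q implies R))):
        not (R or R): α-rule — add not R, not R.
        not (P iff (Q implies R)): β-rule — branch into P, not (Q implies R)  //  not P, (Q implies R).
          branch 1.2.1 (add P, not (Q implies R)):
            not (Q implies R): α-rule — add Q, not R.
            ○ open, literals {P=1, Q=1, R=0}.
          branch 1.2.2 (add not P, (Q implies R)):
            (Q implies R): β-rule — branch into not Q  //  R.
              branch 1.2.2.1 (add not Q):
                ○ open, literals {P=0, Q=0, R=0}.
              branch 1.2.2.2 (add R):
                × closes — contains both R and not R.
  branch 2 (add ((Q or not T) implies (not Q and (P or T)))):
    ((Q or not T) implies (not Q and (P or T))): β-rule — branch into not (Q or not T)  //  (not Q and (P or T)).
      branch 2.1 (add not (Q or not T)):
        not (Q or not T): α-rule — add not Q, not not T.
        ○ open, literals {Q=0, T=1}.
      branch 2.2 (add (not Q and (P or T))):
        (not Q and (P or T)): α-rule — add not Q, (P or T).
        (P or T): β-rule — branch into P  //  T.
          branch 2.2.1 (add P):
            ○ open, literals {P=1, Q=0}.
          branch 2.2.2 (add T):
            ○ open, literals {Q=0, T=1}.
3 branches closed, 9 open.
An open branch gives a satisfying assignment: P=1, Q=0, R=1.

Satisfiable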